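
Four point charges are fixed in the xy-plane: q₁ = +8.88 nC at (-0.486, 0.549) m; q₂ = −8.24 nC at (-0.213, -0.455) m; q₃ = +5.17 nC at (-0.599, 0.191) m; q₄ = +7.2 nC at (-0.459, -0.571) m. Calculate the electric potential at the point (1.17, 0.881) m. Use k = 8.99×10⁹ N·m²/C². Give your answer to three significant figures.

62.9 V

The total potential is the scalar sum of each charge's contribution, V = Σ kqᵢ/rᵢ.
Distances from the field point to each charge: r₁ = 1.69 m, r₂ = 1.92 m, r₃ = 1.90 m, r₄ = 2.18 m.
V = k[(8.88×10⁻⁹)/(1.69) + (-8.24×10⁻⁹)/(1.92) + (5.17×10⁻⁹)/(1.90) + (7.20×10⁻⁹)/(2.18)] = 62.9 V.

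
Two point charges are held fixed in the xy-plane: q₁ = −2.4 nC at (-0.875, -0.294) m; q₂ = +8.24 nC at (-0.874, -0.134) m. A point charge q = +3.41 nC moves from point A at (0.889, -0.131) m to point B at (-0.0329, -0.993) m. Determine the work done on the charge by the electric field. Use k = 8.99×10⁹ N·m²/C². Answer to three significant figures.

-4.11×10⁻⁸ J

The work done by the electric force is W_field = −ΔU = −q(V_B − V_A) = q(V_A − V_B).
At A: distances to the source charges are 1.77 m, 1.76 m; V_A = Σ kqᵢ/rᵢ = 29.8 V.
At B: distances to the source charges are 1.09 m, 1.20 m; V_B = Σ kqᵢ/rᵢ = 41.9 V.
ΔV = V_B − V_A = 12.1 V.
W_field = −qΔV = −(3.41×10⁻⁹ C)(12.1 V) = -4.11×10⁻⁸ J.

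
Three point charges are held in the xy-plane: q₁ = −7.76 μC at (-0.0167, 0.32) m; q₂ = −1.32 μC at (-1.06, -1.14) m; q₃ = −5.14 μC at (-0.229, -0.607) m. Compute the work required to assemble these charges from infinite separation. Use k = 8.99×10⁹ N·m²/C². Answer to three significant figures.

0.490 J

The assembly work is the sum of pairwise potential energies, U = Σ_{i<j} kqᵢqⱼ/rᵢⱼ.
Pair separations: r₁₂ = 1.79 m, r₁₃ = 0.951 m, r₂₃ = 0.987 m.
U = (0.0513) + (0.377) + (0.0618) = 0.490 J.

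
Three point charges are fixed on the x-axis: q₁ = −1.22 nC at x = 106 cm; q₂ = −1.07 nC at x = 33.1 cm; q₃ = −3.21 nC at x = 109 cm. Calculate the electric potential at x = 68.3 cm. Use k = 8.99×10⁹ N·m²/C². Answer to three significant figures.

Electric potential is a scalar, so the contributions from each charge add algebraically: V = Σ kqᵢ/rᵢ.
Distances from the field point to each charge: r₁ = 0.377 m, r₂ = 0.352 m, r₃ = 0.407 m.
V = k[(-1.22×10⁻⁹)/(0.377) + (-1.07×10⁻⁹)/(0.352) + (-3.21×10⁻⁹)/(0.407)] = -127 V.

-127 V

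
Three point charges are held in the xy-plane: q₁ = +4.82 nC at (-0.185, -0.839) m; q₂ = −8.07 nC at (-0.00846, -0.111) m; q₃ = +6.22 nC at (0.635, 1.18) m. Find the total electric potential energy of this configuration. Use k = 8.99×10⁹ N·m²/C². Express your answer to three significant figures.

-6.56×10⁻⁷ J

The work to assemble the configuration equals its total potential energy, U = Σ kqᵢqⱼ/rᵢⱼ over all pairs.
Pair separations: r₁₂ = 0.749 m, r₁₃ = 2.18 m, r₂₃ = 1.44 m.
U = (-4.67×10⁻⁷) + (1.24×10⁻⁷) + (-3.13×10⁻⁷) = -6.56×10⁻⁷ J.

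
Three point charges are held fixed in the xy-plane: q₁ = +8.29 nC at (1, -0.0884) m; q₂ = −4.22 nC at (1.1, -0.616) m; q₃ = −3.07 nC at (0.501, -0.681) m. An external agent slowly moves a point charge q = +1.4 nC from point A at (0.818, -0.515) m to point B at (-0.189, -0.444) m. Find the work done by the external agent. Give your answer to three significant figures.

5.06×10⁻⁸ J

For quasistatic motion the external work equals the change in potential energy: W_ext = qΔV = q(V_B − V_A).
At A: distances to the source charges are 0.464 m, 0.300 m, 0.358 m; V_A = Σ kqᵢ/rᵢ = -43.1 V.
At B: distances to the source charges are 1.24 m, 1.30 m, 0.730 m; V_B = Σ kqᵢ/rᵢ = -6.95 V.
ΔV = V_B − V_A = 36.1 V.
W_ext = qΔV = (1.40×10⁻⁹ C)(36.1 V) = 5.06×10⁻⁸ J.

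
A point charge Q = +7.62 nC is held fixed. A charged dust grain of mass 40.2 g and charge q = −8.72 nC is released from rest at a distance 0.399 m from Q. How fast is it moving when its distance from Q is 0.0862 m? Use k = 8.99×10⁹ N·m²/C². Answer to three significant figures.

Only the electrostatic force acts, so mechanical energy is conserved: ½mv² = U₁ − U₂ = kQq(1/r₁ − 1/r₂).
U₁ − U₂ = (8.99×10⁹ N·m²/C²)(7.62×10⁻⁹ C)(-8.72×10⁻⁹ C)(1/0.399 − 1/0.0862) = 5.43×10⁻⁶ J.
v = √(2·5.43×10⁻⁶/0.0402) = 0.0164 m/s.

0.0164 m/s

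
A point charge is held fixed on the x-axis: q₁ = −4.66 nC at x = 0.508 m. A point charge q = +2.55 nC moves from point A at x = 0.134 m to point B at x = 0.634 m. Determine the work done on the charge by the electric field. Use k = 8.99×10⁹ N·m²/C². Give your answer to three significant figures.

5.62×10⁻⁷ J

The work done by the electric force is W_field = −ΔU = −q(V_B − V_A) = q(V_A − V_B).
At A: distance to the source charge is 0.374 m; V_A = kq₁/r = -112 V.
At B: distance to the source charge is 0.126 m; V_B = kq₁/r = -332 V.
ΔV = V_B − V_A = -220 V.
W_field = −qΔV = −(2.55×10⁻⁹ C)(-220 V) = 5.62×10⁻⁷ J.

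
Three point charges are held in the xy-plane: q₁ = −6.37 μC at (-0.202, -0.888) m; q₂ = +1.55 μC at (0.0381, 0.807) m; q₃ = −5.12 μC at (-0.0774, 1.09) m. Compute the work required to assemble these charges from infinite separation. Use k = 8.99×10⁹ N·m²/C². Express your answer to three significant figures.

The work to assemble the configuration equals its total potential energy, U = Σ kqᵢqⱼ/rᵢⱼ over all pairs.
Pair separations: r₁₂ = 1.71 m, r₁₃ = 1.98 m, r₂₃ = 0.306 m.
U = (-0.0518) + (0.148) + (-0.233) = -0.137 J.

-0.137 J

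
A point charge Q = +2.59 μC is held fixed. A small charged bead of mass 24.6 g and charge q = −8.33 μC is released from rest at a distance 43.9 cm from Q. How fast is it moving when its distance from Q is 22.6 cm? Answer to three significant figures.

Only the electrostatic force acts, so mechanical energy is conserved: ½mv² = U₁ − U₂ = kQq(1/r₁ − 1/r₂).
U₁ − U₂ = (8.99×10⁹ N·m²/C²)(2.59×10⁻⁶ C)(-8.33×10⁻⁶ C)(1/0.439 − 1/0.226) = 0.416 J.
v = √(2·0.416/0.0246) = 5.82 m/s.

5.82 m/s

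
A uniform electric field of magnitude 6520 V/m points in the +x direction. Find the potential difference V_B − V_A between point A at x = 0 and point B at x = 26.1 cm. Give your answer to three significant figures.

-1700 V

In a uniform field, potential decreases in the direction of E: V_B − V_A = −E·Δx.
V_B − V_A = −(6520 V/m)(0.261 m) = -1700 V.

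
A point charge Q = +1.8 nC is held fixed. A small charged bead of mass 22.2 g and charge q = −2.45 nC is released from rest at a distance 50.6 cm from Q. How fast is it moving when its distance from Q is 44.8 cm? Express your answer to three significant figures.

9.56×10⁻⁴ m/s

Only the electrostatic force acts, so mechanical energy is conserved: ½mv² = U₁ − U₂ = kQq(1/r₁ − 1/r₂).
U₁ − U₂ = (8.99×10⁹ N·m²/C²)(1.80×10⁻⁹ C)(-2.45×10⁻⁹ C)(1/0.506 − 1/0.448) = 1.01×10⁻⁸ J.
v = √(2·1.01×10⁻⁸/0.0222) = 9.56×10⁻⁴ m/s.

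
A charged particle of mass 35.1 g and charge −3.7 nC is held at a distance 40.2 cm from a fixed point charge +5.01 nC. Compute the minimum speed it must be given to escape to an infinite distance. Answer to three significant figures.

4.86×10⁻³ m/s

To just escape, total mechanical energy must reach zero at infinity: ½mv²_min + U = 0, so ½mv²_min = −U = |kQq|/r.
|U| = |kQq|/r = (8.99×10⁹ N·m²/C²)(5.01×10⁻⁹)(3.70×10⁻⁹)/(0.402) = 4.15×10⁻⁷ J.
v_min = √(2|U|/m) = √(2·4.15×10⁻⁷/0.0351) = 4.86×10⁻³ m/s.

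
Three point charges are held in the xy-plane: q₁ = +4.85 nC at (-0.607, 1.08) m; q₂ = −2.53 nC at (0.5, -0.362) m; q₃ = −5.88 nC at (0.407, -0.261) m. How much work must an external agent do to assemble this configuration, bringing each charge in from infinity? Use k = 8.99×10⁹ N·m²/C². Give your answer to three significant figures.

7.61×10⁻⁷ J

The work to assemble the configuration equals its total potential energy, U = Σ kqᵢqⱼ/rᵢⱼ over all pairs.
Pair separations: r₁₂ = 1.82 m, r₁₃ = 1.68 m, r₂₃ = 0.137 m.
U = (-6.07×10⁻⁸) + (-1.52×10⁻⁷) + (9.74×10⁻⁷) = 7.61×10⁻⁷ J.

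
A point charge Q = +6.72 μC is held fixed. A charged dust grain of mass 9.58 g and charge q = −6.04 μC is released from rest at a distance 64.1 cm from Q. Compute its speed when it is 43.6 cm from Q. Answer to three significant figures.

Only the electrostatic force acts, so mechanical energy is conserved: ½mv² = U₁ − U₂ = kQq(1/r₁ − 1/r₂).
U₁ − U₂ = (8.99×10⁹ N·m²/C²)(6.72×10⁻⁶ C)(-6.04×10⁻⁶ C)(1/0.641 − 1/0.436) = 0.268 J.
v = √(2·0.268/9.58×10⁻³) = 7.48 m/s.

7.48 m/s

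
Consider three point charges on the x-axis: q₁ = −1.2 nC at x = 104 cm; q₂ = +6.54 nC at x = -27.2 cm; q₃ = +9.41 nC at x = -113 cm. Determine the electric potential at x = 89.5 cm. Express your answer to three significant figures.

17.8 V

The total potential is the scalar sum of each charge's contribution, V = Σ kqᵢ/rᵢ.
Distances from the field point to each charge: r₁ = 0.145 m, r₂ = 1.17 m, r₃ = 2.02 m.
V = k[(-1.20×10⁻⁹)/(0.145) + (6.54×10⁻⁹)/(1.17) + (9.41×10⁻⁹)/(2.02)] = 17.8 V.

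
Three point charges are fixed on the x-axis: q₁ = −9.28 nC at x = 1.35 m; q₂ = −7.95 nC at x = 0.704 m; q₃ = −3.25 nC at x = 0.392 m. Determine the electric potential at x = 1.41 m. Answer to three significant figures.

-1520 V

Electric potential is a scalar, so the contributions from each charge add algebraically: V = Σ kqᵢ/rᵢ.
Distances from the field point to each charge: r₁ = 0.0600 m, r₂ = 0.706 m, r₃ = 1.02 m.
V = k[(-9.28×10⁻⁹)/(0.0600) + (-7.95×10⁻⁹)/(0.706) + (-3.25×10⁻⁹)/(1.02)] = -1520 V.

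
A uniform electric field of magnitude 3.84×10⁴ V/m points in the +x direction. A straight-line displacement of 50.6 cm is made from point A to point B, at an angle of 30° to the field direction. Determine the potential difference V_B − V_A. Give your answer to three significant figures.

Only the component of displacement along E changes the potential: ΔV = −E·d·cosθ.
ΔV = −(3.84×10⁴ V/m)(0.506 m)cos30° = -1.68×10⁴ V.

-1.68×10⁴ V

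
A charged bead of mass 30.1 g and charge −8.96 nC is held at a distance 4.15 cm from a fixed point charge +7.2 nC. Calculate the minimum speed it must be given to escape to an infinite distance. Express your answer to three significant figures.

0.0305 m/s

To just escape, total mechanical energy must reach zero at infinity: ½mv²_min + U = 0, so ½mv²_min = −U = |kQq|/r.
|U| = |kQq|/r = (8.99×10⁹ N·m²/C²)(7.20×10⁻⁹)(8.96×10⁻⁹)/(0.0415) = 1.40×10⁻⁵ J.
v_min = √(2|U|/m) = √(2·1.40×10⁻⁵/0.0301) = 0.0305 m/s.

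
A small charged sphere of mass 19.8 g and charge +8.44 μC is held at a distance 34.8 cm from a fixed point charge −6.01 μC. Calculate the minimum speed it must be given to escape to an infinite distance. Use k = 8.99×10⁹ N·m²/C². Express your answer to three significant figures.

To just escape, total mechanical energy must reach zero at infinity: ½mv²_min + U = 0, so ½mv²_min = −U = |kQq|/r.
|U| = |kQq|/r = (8.99×10⁹ N·m²/C²)(6.01×10⁻⁶)(8.44×10⁻⁶)/(0.348) = 1.31 J.
v_min = √(2|U|/m) = √(2·1.31/0.0198) = 11.5 m/s.

11.5 m/s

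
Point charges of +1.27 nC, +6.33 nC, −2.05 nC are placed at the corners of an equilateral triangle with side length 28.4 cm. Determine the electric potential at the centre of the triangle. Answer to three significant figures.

304 V

Electric potential is a scalar, so the contributions from each charge add algebraically: V = Σ kqᵢ/rᵢ.
The distance from each vertex to the centroid is a/√3 = 0.164 m.
V = k[(1.27×10⁻⁹)/(0.164) + (6.33×10⁻⁹)/(0.164) + (-2.05×10⁻⁹)/(0.164)] = 304 V.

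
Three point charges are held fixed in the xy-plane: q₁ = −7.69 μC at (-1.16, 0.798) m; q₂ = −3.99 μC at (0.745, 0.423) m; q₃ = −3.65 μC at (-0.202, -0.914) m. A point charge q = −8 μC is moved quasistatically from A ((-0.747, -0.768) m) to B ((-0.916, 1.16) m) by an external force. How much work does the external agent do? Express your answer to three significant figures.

For quasistatic motion the external work equals the change in potential energy: W_ext = qΔV = q(V_B − V_A).
At A: distances to the source charges are 1.62 m, 1.91 m, 0.564 m; V_A = Σ kqᵢ/rᵢ = -1.20×10⁵ V.
At B: distances to the source charges are 0.437 m, 1.82 m, 2.19 m; V_B = Σ kqᵢ/rᵢ = -1.93×10⁵ V.
ΔV = V_B − V_A = -7.34×10⁴ V.
W_ext = qΔV = (-8.00×10⁻⁶ C)(-7.34×10⁴ V) = 0.587 J.

0.587 J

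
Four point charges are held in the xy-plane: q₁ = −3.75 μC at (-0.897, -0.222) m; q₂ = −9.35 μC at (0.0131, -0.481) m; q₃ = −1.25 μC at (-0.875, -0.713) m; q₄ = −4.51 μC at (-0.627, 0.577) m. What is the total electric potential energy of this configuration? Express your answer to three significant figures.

1.06 J

The work to assemble the configuration equals its total potential energy, U = Σ kqᵢqⱼ/rᵢⱼ over all pairs.
Pair separations: r₁₂ = 0.946 m, r₁₃ = 0.491 m, r₁₄ = 0.843 m, r₂₃ = 0.918 m, r₂₄ = 1.24 m, r₃₄ = 1.31 m.
Summing all 6 pair terms gives U = 1.06 J.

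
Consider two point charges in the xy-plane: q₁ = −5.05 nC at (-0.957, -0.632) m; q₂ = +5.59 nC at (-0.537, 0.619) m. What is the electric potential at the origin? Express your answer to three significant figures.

Electric potential is a scalar, so the contributions from each charge add algebraically: V = Σ kqᵢ/rᵢ.
Distances from the field point to each charge: r₁ = 1.15 m, r₂ = 0.819 m.
V = k[(-5.05×10⁻⁹)/(1.15) + (5.59×10⁻⁹)/(0.819)] = 21.7 V.

21.7 V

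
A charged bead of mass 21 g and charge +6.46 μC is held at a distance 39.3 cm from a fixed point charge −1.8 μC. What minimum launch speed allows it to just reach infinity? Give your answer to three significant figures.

5.03 m/s

To just escape, total mechanical energy must reach zero at infinity: ½mv²_min + U = 0, so ½mv²_min = −U = |kQq|/r.
|U| = |kQq|/r = (8.99×10⁹ N·m²/C²)(1.80×10⁻⁶)(6.46×10⁻⁶)/(0.393) = 0.266 J.
v_min = √(2|U|/m) = √(2·0.266/0.0210) = 5.03 m/s.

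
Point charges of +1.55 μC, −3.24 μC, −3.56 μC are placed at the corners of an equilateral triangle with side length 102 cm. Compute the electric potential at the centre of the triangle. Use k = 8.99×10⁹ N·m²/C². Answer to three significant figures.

-8.01×10⁴ V

The total potential is the scalar sum of each charge's contribution, V = Σ kqᵢ/rᵢ.
The distance from each vertex to the centroid is a/√3 = 0.589 m.
V = k[(1.55×10⁻⁶)/(0.589) + (-3.24×10⁻⁶)/(0.589) + (-3.56×10⁻⁶)/(0.589)] = -8.01×10⁴ V.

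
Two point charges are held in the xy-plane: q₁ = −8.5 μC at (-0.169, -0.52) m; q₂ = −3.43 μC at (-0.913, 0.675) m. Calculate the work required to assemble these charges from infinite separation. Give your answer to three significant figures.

The assembly work is the sum of pairwise potential energies, U = Σ_{i<j} kqᵢqⱼ/rᵢⱼ.
Pair separations: r₁₂ = 1.41 m.
U = (0.186) = 0.186 J.

0.186 J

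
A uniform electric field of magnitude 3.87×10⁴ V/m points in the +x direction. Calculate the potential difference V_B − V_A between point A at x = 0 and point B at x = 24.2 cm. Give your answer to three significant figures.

-9370 V

In a uniform field, potential decreases in the direction of E: V_B − V_A = −E·Δx.
V_B − V_A = −(3.87×10⁴ V/m)(0.242 m) = -9370 V.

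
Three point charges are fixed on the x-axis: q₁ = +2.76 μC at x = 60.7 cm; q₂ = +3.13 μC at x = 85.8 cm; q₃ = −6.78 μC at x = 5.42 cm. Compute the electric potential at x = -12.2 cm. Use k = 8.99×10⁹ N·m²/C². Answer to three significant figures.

-2.83×10⁵ V

Electric potential is a scalar, so the contributions from each charge add algebraically: V = Σ kqᵢ/rᵢ.
Distances from the field point to each charge: r₁ = 0.729 m, r₂ = 0.980 m, r₃ = 0.176 m.
V = k[(2.76×10⁻⁶)/(0.729) + (3.13×10⁻⁶)/(0.980) + (-6.78×10⁻⁶)/(0.176)] = -2.83×10⁵ V.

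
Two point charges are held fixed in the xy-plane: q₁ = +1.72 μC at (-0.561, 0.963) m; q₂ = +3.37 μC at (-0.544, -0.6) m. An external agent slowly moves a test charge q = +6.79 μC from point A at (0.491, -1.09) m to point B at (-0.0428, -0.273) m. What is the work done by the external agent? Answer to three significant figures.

For quasistatic motion the external work equals the change in potential energy: W_ext = qΔV = q(V_B − V_A).
At A: distances to the source charges are 2.31 m, 1.15 m; V_A = Σ kqᵢ/rᵢ = 3.32×10⁴ V.
At B: distances to the source charges are 1.34 m, 0.598 m; V_B = Σ kqᵢ/rᵢ = 6.22×10⁴ V.
ΔV = V_B − V_A = 2.90×10⁴ V.
W_ext = qΔV = (6.79×10⁻⁶ C)(2.90×10⁴ V) = 0.197 J.

0.197 J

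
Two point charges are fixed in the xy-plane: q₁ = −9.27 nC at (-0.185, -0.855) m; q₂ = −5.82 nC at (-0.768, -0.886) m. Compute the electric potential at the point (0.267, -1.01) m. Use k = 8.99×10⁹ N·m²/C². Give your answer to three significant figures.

-225 V

Electric potential is a scalar, so the contributions from each charge add algebraically: V = Σ kqᵢ/rᵢ.
Distances from the field point to each charge: r₁ = 0.478 m, r₂ = 1.04 m.
V = k[(-9.27×10⁻⁹)/(0.478) + (-5.82×10⁻⁹)/(1.04)] = -225 V.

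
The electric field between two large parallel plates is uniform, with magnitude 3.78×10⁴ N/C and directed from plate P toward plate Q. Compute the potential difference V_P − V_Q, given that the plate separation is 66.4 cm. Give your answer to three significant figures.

In a uniform field, potential decreases in the direction of E: ΔV = −E·d for a displacement d parallel to E.
Going from Q to P is a displacement of 66.4 cm opposite to the field, so V_P − V_Q = +Ed = 2.51×10⁴ V.

2.51×10⁴ V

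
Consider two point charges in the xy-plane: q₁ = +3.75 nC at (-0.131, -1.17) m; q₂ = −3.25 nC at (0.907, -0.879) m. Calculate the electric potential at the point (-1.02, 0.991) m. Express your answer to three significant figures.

The total potential is the scalar sum of each charge's contribution, V = Σ kqᵢ/rᵢ.
Distances from the field point to each charge: r₁ = 2.34 m, r₂ = 2.69 m.
V = k[(3.75×10⁻⁹)/(2.34) + (-3.25×10⁻⁹)/(2.69)] = 3.55 V.

3.55 V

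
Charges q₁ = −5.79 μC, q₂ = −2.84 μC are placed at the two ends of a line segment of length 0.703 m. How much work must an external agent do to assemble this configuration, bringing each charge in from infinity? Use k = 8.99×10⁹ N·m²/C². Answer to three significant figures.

The assembly work is the sum of pairwise potential energies, U = Σ_{i<j} kqᵢqⱼ/rᵢⱼ.
The separation is r = 0.703 m.
U = (0.210) = 0.210 J.

0.210 J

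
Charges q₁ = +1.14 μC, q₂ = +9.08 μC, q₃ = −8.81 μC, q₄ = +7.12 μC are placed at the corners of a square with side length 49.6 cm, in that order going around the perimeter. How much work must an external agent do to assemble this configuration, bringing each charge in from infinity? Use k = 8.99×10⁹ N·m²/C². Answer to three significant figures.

The work to assemble the configuration equals its total potential energy, U = Σ kqᵢqⱼ/rᵢⱼ over all pairs.
The four side pairs have separation 0.496 m and the two diagonal pairs 0.701 m.
Summing all 6 pair terms gives U = -1.55 J.

-1.55 J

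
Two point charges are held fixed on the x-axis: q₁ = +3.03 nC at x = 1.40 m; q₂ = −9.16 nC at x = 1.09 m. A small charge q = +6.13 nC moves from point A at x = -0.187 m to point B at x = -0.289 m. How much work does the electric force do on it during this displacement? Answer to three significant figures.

The work done by the electric force is W_field = −ΔU = −q(V_B − V_A) = q(V_A − V_B).
At A: distances to the source charges are 1.59 m, 1.28 m; V_A = Σ kqᵢ/rᵢ = -47.3 V.
At B: distances to the source charges are 1.69 m, 1.38 m; V_B = Σ kqᵢ/rᵢ = -43.6 V.
ΔV = V_B − V_A = 3.73 V.
W_field = −qΔV = −(6.13×10⁻⁹ C)(3.73 V) = -2.29×10⁻⁸ J.

-2.29×10⁻⁸ J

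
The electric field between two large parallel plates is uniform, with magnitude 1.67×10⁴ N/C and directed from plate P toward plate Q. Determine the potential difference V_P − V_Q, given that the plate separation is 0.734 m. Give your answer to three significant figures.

1.23×10⁴ V

In a uniform field, potential decreases in the direction of E: ΔV = −E·d for a displacement d parallel to E.
Going from Q to P is a displacement of 0.734 m opposite to the field, so V_P − V_Q = +Ed = 1.23×10⁴ V.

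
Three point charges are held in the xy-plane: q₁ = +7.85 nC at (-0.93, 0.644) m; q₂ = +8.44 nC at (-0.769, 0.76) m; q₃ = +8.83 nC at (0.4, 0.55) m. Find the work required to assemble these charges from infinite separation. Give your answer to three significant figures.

The assembly work is the sum of pairwise potential energies, U = Σ_{i<j} kqᵢqⱼ/rᵢⱼ.
Pair separations: r₁₂ = 0.198 m, r₁₃ = 1.33 m, r₂₃ = 1.19 m.
U = (3.00×10⁻⁶) + (4.67×10⁻⁷) + (5.64×10⁻⁷) = 4.03×10⁻⁶ J.

4.03×10⁻⁶ J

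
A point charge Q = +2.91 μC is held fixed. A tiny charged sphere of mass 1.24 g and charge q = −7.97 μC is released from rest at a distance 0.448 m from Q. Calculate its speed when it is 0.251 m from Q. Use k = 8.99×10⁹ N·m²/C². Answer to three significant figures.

Only the electrostatic force acts, so mechanical energy is conserved: ½mv² = U₁ − U₂ = kQq(1/r₁ − 1/r₂).
U₁ − U₂ = (8.99×10⁹ N·m²/C²)(2.91×10⁻⁶ C)(-7.97×10⁻⁶ C)(1/0.448 − 1/0.251) = 0.365 J.
v = √(2·0.365/1.24×10⁻³) = 24.3 m/s.

24.3 m/s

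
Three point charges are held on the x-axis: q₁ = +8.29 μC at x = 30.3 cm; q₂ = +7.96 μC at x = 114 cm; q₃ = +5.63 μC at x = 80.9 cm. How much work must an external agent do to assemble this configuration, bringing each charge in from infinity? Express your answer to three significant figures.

2.76 J

The assembly work is the sum of pairwise potential energies, U = Σ_{i<j} kqᵢqⱼ/rᵢⱼ.
Pair separations: r₁₂ = 0.837 m, r₁₃ = 0.506 m, r₂₃ = 0.331 m.
U = (0.709) + (0.829) + (1.22) = 2.76 J.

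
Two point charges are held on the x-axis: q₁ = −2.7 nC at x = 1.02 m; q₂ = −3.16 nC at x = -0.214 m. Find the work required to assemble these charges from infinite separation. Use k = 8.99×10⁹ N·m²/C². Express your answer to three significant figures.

The work to assemble the configuration equals its total potential energy, U = Σ kqᵢqⱼ/rᵢⱼ over all pairs.
Pair separations: r₁₂ = 1.23 m.
U = (6.22×10⁻⁸) = 6.22×10⁻⁸ J.

6.22×10⁻⁸ J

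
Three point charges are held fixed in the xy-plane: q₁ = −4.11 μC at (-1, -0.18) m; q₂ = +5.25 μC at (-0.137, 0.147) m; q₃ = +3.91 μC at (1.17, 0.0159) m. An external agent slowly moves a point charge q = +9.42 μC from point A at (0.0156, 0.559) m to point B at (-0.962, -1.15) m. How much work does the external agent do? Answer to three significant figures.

For quasistatic motion the external work equals the change in potential energy: W_ext = qΔV = q(V_B − V_A).
At A: distances to the source charges are 1.26 m, 0.439 m, 1.28 m; V_A = Σ kqᵢ/rᵢ = 1.06×10⁵ V.
At B: distances to the source charges are 0.971 m, 1.54 m, 2.43 m; V_B = Σ kqᵢ/rᵢ = 7110 V.
ΔV = V_B − V_A = -9.85×10⁴ V.
W_ext = qΔV = (9.42×10⁻⁶ C)(-9.85×10⁴ V) = -0.927 J.

-0.927 J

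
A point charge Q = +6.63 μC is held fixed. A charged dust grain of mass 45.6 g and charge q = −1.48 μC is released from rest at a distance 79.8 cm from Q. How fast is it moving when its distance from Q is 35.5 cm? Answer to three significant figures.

2.46 m/s

Only the electrostatic force acts, so mechanical energy is conserved: ½mv² = U₁ − U₂ = kQq(1/r₁ − 1/r₂).
U₁ − U₂ = (8.99×10⁹ N·m²/C²)(6.63×10⁻⁶ C)(-1.48×10⁻⁶ C)(1/0.798 − 1/0.355) = 0.138 J.
v = √(2·0.138/0.0456) = 2.46 m/s.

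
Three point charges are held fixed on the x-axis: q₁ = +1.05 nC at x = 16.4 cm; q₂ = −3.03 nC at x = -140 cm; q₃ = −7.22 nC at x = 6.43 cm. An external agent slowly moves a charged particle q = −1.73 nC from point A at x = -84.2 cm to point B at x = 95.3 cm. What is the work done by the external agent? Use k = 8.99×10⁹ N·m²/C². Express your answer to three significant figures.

For quasistatic motion the external work equals the change in potential energy: W_ext = qΔV = q(V_B − V_A).
At A: distances to the source charges are 1.01 m, 0.558 m, 0.906 m; V_A = Σ kqᵢ/rᵢ = -111 V.
At B: distances to the source charges are 0.789 m, 2.35 m, 0.889 m; V_B = Σ kqᵢ/rᵢ = -72.6 V.
ΔV = V_B − V_A = 38.4 V.
W_ext = qΔV = (-1.73×10⁻⁹ C)(38.4 V) = -6.64×10⁻⁸ J.

-6.64×10⁻⁸ J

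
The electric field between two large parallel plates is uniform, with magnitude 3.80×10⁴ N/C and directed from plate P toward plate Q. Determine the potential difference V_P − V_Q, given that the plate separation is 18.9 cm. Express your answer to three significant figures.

In a uniform field, potential decreases in the direction of E: ΔV = −E·d for a displacement d parallel to E.
Going from Q to P is a displacement of 18.9 cm opposite to the field, so V_P − V_Q = +Ed = 7180 V.

7180 V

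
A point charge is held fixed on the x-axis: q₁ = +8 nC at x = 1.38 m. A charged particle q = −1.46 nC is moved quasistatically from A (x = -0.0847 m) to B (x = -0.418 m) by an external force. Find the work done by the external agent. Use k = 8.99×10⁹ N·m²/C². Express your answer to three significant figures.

1.33×10⁻⁸ J

For quasistatic motion the external work equals the change in potential energy: W_ext = qΔV = q(V_B − V_A).
At A: distance to the source charge is 1.46 m; V_A = kq₁/r = 49.1 V.
At B: distance to the source charge is 1.80 m; V_B = kq₁/r = 40.0 V.
ΔV = V_B − V_A = -9.10 V.
W_ext = qΔV = (-1.46×10⁻⁹ C)(-9.10 V) = 1.33×10⁻⁸ J.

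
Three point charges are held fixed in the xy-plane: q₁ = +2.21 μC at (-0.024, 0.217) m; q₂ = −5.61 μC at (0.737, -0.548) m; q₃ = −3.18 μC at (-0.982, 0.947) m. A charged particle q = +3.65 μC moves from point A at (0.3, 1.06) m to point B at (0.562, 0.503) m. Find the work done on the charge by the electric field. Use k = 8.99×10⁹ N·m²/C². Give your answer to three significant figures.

0.0153 J

The work done by the electric force is W_field = −ΔU = −q(V_B − V_A) = q(V_A − V_B).
At A: distances to the source charges are 0.903 m, 1.67 m, 1.29 m; V_A = Σ kqᵢ/rᵢ = -3.05×10⁴ V.
At B: distances to the source charges are 0.652 m, 1.07 m, 1.61 m; V_B = Σ kqᵢ/rᵢ = -3.47×10⁴ V.
ΔV = V_B − V_A = -4180 V.
W_field = −qΔV = −(3.65×10⁻⁶ C)(-4180 V) = 0.0153 J.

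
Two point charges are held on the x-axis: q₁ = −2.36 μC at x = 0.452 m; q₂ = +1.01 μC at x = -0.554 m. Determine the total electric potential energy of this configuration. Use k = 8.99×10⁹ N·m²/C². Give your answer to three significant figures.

The assembly work is the sum of pairwise potential energies, U = Σ_{i<j} kqᵢqⱼ/rᵢⱼ.
Pair separations: r₁₂ = 1.01 m.
U = (-0.0213) = -0.0213 J.

-0.0213 J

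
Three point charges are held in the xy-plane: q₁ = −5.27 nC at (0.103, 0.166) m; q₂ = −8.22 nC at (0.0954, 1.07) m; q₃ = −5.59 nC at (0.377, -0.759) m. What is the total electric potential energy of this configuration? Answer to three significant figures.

The assembly work is the sum of pairwise potential energies, U = Σ_{i<j} kqᵢqⱼ/rᵢⱼ.
Pair separations: r₁₂ = 0.904 m, r₁₃ = 0.965 m, r₂₃ = 1.85 m.
U = (4.31×10⁻⁷) + (2.75×10⁻⁷) + (2.23×10⁻⁷) = 9.29×10⁻⁷ J.

9.29×10⁻⁷ J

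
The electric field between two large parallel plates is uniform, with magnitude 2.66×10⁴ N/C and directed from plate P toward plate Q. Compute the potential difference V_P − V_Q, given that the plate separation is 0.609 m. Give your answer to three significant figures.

1.62×10⁴ V

In a uniform field, potential decreases in the direction of E: ΔV = −E·d for a displacement d parallel to E.
Going from Q to P is a displacement of 0.609 m opposite to the field, so V_P − V_Q = +Ed = 1.62×10⁴ V.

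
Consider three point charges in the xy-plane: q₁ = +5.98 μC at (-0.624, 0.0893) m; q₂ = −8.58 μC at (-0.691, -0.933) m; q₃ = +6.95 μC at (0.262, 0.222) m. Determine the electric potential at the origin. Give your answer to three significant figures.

2.01×10⁵ V

Electric potential is a scalar, so the contributions from each charge add algebraically: V = Σ kqᵢ/rᵢ.
Distances from the field point to each charge: r₁ = 0.630 m, r₂ = 1.16 m, r₃ = 0.343 m.
V = k[(5.98×10⁻⁶)/(0.630) + (-8.58×10⁻⁶)/(1.16) + (6.95×10⁻⁶)/(0.343)] = 2.01×10⁵ V.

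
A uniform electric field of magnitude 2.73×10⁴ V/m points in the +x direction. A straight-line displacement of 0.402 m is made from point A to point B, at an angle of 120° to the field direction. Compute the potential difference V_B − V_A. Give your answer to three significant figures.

Only the component of displacement along E changes the potential: ΔV = −E·d·cosθ.
ΔV = −(2.73×10⁴ V/m)(0.402 m)cos120° = 5490 V.

5490 V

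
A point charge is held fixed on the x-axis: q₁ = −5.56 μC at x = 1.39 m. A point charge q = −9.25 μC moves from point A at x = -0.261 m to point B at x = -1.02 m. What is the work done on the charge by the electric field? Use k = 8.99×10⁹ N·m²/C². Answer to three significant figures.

0.0882 J

The work done by the electric force is W_field = −ΔU = −q(V_B − V_A) = q(V_A − V_B).
At A: distance to the source charge is 1.65 m; V_A = kq₁/r = -3.03×10⁴ V.
At B: distance to the source charge is 2.41 m; V_B = kq₁/r = -2.07×10⁴ V.
ΔV = V_B − V_A = 9530 V.
W_field = −qΔV = −(-9.25×10⁻⁶ C)(9530 V) = 0.0882 J.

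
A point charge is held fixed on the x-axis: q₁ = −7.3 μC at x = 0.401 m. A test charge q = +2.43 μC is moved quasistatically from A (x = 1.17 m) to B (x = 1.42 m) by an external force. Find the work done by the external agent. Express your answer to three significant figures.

0.0509 J

For quasistatic motion the external work equals the change in potential energy: W_ext = qΔV = q(V_B − V_A).
At A: distance to the source charge is 0.769 m; V_A = kq₁/r = -8.53×10⁴ V.
At B: distance to the source charge is 1.02 m; V_B = kq₁/r = -6.44×10⁴ V.
ΔV = V_B − V_A = 2.09×10⁴ V.
W_ext = qΔV = (2.43×10⁻⁶ C)(2.09×10⁴ V) = 0.0509 J.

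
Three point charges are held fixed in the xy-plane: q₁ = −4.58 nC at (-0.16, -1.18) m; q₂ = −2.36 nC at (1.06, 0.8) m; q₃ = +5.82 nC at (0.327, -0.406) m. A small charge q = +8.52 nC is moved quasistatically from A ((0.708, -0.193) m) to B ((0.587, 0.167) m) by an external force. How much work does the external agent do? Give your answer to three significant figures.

-3.31×10⁻⁷ J

For quasistatic motion the external work equals the change in potential energy: W_ext = qΔV = q(V_B − V_A).
At A: distances to the source charges are 1.31 m, 1.05 m, 0.436 m; V_A = Σ kqᵢ/rᵢ = 68.4 V.
At B: distances to the source charges are 1.54 m, 0.790 m, 0.629 m; V_B = Σ kqᵢ/rᵢ = 29.6 V.
ΔV = V_B − V_A = -38.8 V.
W_ext = qΔV = (8.52×10⁻⁹ C)(-38.8 V) = -3.31×10⁻⁷ J.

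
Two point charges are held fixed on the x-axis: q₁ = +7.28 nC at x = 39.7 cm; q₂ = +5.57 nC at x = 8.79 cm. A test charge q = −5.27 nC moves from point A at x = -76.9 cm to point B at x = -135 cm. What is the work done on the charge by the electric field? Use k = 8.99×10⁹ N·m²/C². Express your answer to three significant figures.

-2.23×10⁻⁷ J

The work done by the electric force is W_field = −ΔU = −q(V_B − V_A) = q(V_A − V_B).
At A: distances to the source charges are 1.17 m, 0.857 m; V_A = Σ kqᵢ/rᵢ = 115 V.
At B: distances to the source charges are 1.75 m, 1.44 m; V_B = Σ kqᵢ/rᵢ = 72.3 V.
ΔV = V_B − V_A = -42.3 V.
W_field = −qΔV = −(-5.27×10⁻⁹ C)(-42.3 V) = -2.23×10⁻⁷ J.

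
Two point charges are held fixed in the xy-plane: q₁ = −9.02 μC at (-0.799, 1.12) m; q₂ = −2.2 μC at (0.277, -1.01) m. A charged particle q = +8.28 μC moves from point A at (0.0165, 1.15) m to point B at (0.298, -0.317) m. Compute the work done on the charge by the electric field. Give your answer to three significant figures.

The work done by the electric force is W_field = −ΔU = −q(V_B − V_A) = q(V_A − V_B).
At A: distances to the source charges are 0.816 m, 2.18 m; V_A = Σ kqᵢ/rᵢ = -1.08×10⁵ V.
At B: distances to the source charges are 1.81 m, 0.693 m; V_B = Σ kqᵢ/rᵢ = -7.34×10⁴ V.
ΔV = V_B − V_A = 3.51×10⁴ V.
W_field = −qΔV = −(8.28×10⁻⁶ C)(3.51×10⁴ V) = -0.290 J.

-0.290 J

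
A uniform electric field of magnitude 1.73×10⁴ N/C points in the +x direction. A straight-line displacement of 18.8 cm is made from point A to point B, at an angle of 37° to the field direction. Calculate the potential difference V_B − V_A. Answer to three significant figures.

-2600 V

Only the component of displacement along E changes the potential: ΔV = −E·d·cosθ.
ΔV = −(1.73×10⁴ V/m)(0.188 m)cos37° = -2600 V.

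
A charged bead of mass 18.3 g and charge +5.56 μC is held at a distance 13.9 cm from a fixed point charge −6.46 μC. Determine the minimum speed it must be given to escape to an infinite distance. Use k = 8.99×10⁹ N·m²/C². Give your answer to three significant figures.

15.9 m/s

To just escape, total mechanical energy must reach zero at infinity: ½mv²_min + U = 0, so ½mv²_min = −U = |kQq|/r.
|U| = |kQq|/r = (8.99×10⁹ N·m²/C²)(6.46×10⁻⁶)(5.56×10⁻⁶)/(0.139) = 2.32 J.
v_min = √(2|U|/m) = √(2·2.32/0.0183) = 15.9 m/s.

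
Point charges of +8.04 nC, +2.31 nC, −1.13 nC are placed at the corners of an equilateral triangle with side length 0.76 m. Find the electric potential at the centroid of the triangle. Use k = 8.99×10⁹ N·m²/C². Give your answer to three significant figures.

189 V

Electric potential is a scalar, so the contributions from each charge add algebraically: V = Σ kqᵢ/rᵢ.
The distance from each vertex to the centroid is a/√3 = 0.439 m.
V = k[(8.04×10⁻⁹)/(0.439) + (2.31×10⁻⁹)/(0.439) + (-1.13×10⁻⁹)/(0.439)] = 189 V.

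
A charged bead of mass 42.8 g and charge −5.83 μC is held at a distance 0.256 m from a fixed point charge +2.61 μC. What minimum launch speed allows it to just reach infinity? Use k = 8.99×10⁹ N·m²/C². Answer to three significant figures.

To just escape, total mechanical energy must reach zero at infinity: ½mv²_min + U = 0, so ½mv²_min = −U = |kQq|/r.
|U| = |kQq|/r = (8.99×10⁹ N·m²/C²)(2.61×10⁻⁶)(5.83×10⁻⁶)/(0.256) = 0.534 J.
v_min = √(2|U|/m) = √(2·0.534/0.0428) = 5.00 m/s.

5.00 m/s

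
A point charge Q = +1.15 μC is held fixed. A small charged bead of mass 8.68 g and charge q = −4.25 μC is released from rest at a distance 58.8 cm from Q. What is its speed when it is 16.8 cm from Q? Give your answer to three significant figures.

Only the electrostatic force acts, so mechanical energy is conserved: ½mv² = U₁ − U₂ = kQq(1/r₁ − 1/r₂).
U₁ − U₂ = (8.99×10⁹ N·m²/C²)(1.15×10⁻⁶ C)(-4.25×10⁻⁶ C)(1/0.588 − 1/0.168) = 0.187 J.
v = √(2·0.187/8.68×10⁻³) = 6.56 m/s.

6.56 m/s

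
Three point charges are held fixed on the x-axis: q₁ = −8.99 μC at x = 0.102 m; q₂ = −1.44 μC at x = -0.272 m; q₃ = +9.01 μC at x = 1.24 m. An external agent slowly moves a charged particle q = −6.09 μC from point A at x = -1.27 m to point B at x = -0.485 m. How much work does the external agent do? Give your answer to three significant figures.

For quasistatic motion the external work equals the change in potential energy: W_ext = qΔV = q(V_B − V_A).
At A: distances to the source charges are 1.37 m, 0.998 m, 2.51 m; V_A = Σ kqᵢ/rᵢ = -3.96×10⁴ V.
At B: distances to the source charges are 0.587 m, 0.213 m, 1.73 m; V_B = Σ kqᵢ/rᵢ = -1.52×10⁵ V.
ΔV = V_B − V_A = -1.12×10⁵ V.
W_ext = qΔV = (-6.09×10⁻⁶ C)(-1.12×10⁵ V) = 0.681 J.

0.681 J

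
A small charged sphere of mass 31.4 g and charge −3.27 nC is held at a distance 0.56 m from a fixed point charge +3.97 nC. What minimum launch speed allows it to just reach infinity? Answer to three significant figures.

3.64×10⁻³ m/s

To just escape, total mechanical energy must reach zero at infinity: ½mv²_min + U = 0, so ½mv²_min = −U = |kQq|/r.
|U| = |kQq|/r = (8.99×10⁹ N·m²/C²)(3.97×10⁻⁹)(3.27×10⁻⁹)/(0.560) = 2.08×10⁻⁷ J.
v_min = √(2|U|/m) = √(2·2.08×10⁻⁷/0.0314) = 3.64×10⁻³ m/s.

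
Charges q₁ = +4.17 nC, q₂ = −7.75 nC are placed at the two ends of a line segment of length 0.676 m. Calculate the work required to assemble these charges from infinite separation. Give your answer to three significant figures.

-4.30×10⁻⁷ J

The work to assemble the configuration equals its total potential energy, U = Σ kqᵢqⱼ/rᵢⱼ over all pairs.
The separation is r = 0.676 m.
U = (-4.30×10⁻⁷) = -4.30×10⁻⁷ J.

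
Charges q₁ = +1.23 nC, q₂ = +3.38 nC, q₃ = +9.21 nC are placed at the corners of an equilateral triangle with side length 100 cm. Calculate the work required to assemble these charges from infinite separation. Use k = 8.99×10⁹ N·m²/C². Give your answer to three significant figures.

The assembly work is the sum of pairwise potential energies, U = Σ_{i<j} kqᵢqⱼ/rᵢⱼ.
All three pair separations equal the side length, 1.00 m.
U = (3.74×10⁻⁸) + (1.02×10⁻⁷) + (2.80×10⁻⁷) = 4.19×10⁻⁷ J.

4.19×10⁻⁷ J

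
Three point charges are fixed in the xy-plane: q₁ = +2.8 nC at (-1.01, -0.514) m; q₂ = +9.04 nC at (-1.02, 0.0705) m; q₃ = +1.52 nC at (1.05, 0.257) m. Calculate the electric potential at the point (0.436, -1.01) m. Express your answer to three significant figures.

71.0 V

Electric potential is a scalar, so the contributions from each charge add algebraically: V = Σ kqᵢ/rᵢ.
Distances from the field point to each charge: r₁ = 1.53 m, r₂ = 1.81 m, r₃ = 1.41 m.
V = k[(2.80×10⁻⁹)/(1.53) + (9.04×10⁻⁹)/(1.81) + (1.52×10⁻⁹)/(1.41)] = 71.0 V.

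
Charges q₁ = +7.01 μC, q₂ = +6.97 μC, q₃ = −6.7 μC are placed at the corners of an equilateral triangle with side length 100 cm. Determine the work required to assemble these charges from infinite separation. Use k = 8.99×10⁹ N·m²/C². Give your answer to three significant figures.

-0.403 J

The work to assemble the configuration equals its total potential energy, U = Σ kqᵢqⱼ/rᵢⱼ over all pairs.
All three pair separations equal the side length, 1.00 m.
U = (0.439) + (-0.422) + (-0.420) = -0.403 J.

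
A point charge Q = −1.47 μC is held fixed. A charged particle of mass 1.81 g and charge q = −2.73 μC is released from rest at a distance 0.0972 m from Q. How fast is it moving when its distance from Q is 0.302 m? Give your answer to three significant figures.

16.7 m/s

Only the electrostatic force acts, so mechanical energy is conserved: ½mv² = U₁ − U₂ = kQq(1/r₁ − 1/r₂).
U₁ − U₂ = (8.99×10⁹ N·m²/C²)(-1.47×10⁻⁶ C)(-2.73×10⁻⁶ C)(1/0.0972 − 1/0.302) = 0.252 J.
v = √(2·0.252/1.81×10⁻³) = 16.7 m/s.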